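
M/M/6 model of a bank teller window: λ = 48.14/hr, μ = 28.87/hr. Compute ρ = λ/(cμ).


ρ = λ/(cμ) = 48.14/(6·28.87) = 48.14/173.22 = 0.2779

Final: 0.2779


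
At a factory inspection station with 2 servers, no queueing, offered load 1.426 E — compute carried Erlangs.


B(2,1.426) = 0.295328 (Erlang-B)
Carried load = a(1 − B) = 1.426·(1 − 0.295328) = 1.426·0.704672 = 1.0049 E

Final: 1.0049 Erlangs


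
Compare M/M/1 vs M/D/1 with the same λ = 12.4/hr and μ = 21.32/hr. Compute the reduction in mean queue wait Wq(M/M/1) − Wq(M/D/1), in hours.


ρ = 12.4/21.32 = 0.5816
Wq(M/M/1) = ρ/(μ−λ) = 0.5816/8.92 = 0.06520 hr
Wq(M/D/1) = ρ/(2(μ−λ)) = 0.03260 hr
Savings = 0.06520 − 0.03260 = 0.03260 hr

Final: 0.03260 hr


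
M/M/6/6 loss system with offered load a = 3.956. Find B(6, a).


B(c,a) = (a^c/c!) / Σ_{k=0}^{c} a^k/k!
a^6/6! = 5.323597
Σ terms (k=0..6): 1.00000 + 3.95600 + 7.82497 + 10.31852 + 10.20502 + 8.07421 + 5.32360 = 46.702323
B = 5.323597/46.702323 = 0.113990

Final: 0.113990


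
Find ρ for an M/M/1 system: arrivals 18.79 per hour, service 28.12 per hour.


ρ = λ/μ = 18.79/28.12 = 0.6682

Final: 0.6682


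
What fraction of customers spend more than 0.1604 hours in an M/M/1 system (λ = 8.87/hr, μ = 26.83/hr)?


W ~ Exponential(μ−λ) for M/M/1.
μ − λ = 26.83 − 8.87 = 17.9600
P(W > t) = e^{−(μ−λ)t} = e^{−2.8808} = 0.056091

Final: 0.056091


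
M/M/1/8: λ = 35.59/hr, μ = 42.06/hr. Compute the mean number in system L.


ρ = 35.59/42.06 = 0.8462
L = ρ[1 − (K+1)ρ^K + Kρ^(K+1)] / [(1−ρ)(1−ρ^(K+1))]
Numerator: 0.8462·(1 − 9·0.262827 + 8·0.222397) = 0.350089
Denominator: (0.1538)·(0.777603) = 0.119617
L = 0.350089/0.119617 = 2.9267

Final: 2.9267


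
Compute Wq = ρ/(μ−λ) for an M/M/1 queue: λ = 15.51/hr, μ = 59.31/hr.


ρ = 15.51/59.31 = 0.2615
Wq = ρ/(μ−λ) = 0.2615/(59.31 − 15.51) = 0.2615/43.80 = 0.005970 hr

Final: 0.005970 hr


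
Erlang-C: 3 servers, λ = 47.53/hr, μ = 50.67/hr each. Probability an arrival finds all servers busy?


a = λ/μ = 0.9380; ρ = a/3 = 0.3127
P₀ = 0.387879 (from M/M/c formula)
C(c,a) = [a^c/(c!(1−ρ))]·P₀ = [0.82537/(6·0.6873)]·0.387879
= 0.20014·0.387879 = 0.077631

Final: 0.077631


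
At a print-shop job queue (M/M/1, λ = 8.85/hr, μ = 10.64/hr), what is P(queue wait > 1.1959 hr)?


ρ = 8.85/10.64 = 0.8318
P(Wq > t) = ρ·e^{−(μ−λ)t} = 0.8318·e^{−2.1407}
= 0.8318·0.117577 = 0.097797

Final: 0.097797


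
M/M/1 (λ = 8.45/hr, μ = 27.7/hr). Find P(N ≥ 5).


ρ = 8.45/27.7 = 0.3051
P(N ≥ n) = ρ^n = 0.3051^5 = 0.002642

Final: 0.002642


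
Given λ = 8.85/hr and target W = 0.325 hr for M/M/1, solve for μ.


W = 1/(μ−λ) ⇒ μ − λ = 1/W = 1/0.325 = 3.0769
μ = λ + 1/W = 8.85 + 3.0769 = 11.9269 per hr

Final: 11.9269 /hr


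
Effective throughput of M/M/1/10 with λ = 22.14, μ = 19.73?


ρ = 1.1221; P_K = (1−ρ)ρ^10/(1−ρ^11) = 0.151495
λ_eff = λ(1 − P_K) = 22.14·(1 − 0.151495) = 22.14·0.848505 = 18.7859 /hr

Final: 18.7859 /hr


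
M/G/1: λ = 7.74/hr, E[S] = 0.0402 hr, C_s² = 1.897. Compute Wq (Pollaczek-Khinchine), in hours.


ρ = λ·E[S] = 7.74·0.0402 = 0.3111
E[S²] = E[S]²(1+C_s²) = 0.0402²·(1+1.897) = 0.004682
Wq = λ·E[S²]/(2(1−ρ)) = 7.74·0.004682/(2·0.6889) = 0.02630 hr

Final: 0.02630 hr


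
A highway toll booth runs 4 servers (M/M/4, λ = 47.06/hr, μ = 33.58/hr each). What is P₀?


a = λ/μ = 47.06/33.58 = 1.4014; ρ = a/c = 0.3504
Σ_{k=0}^{3} a^k/k! (terms k=0..3) = 1.00000 + 1.40143 + 0.98200 + 0.45874 = 3.84217
Tail: a^4/(4!(1−ρ)) = 3.85731/(24·0.6496) = 0.24740
P₀ = 1/(3.84217 + 0.24740) = 1/4.08957 = 0.244525

Final: 0.244525


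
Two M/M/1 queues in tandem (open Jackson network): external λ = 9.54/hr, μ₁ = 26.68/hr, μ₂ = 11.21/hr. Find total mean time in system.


Each node sees arrival rate λ = 9.54/hr (tandem ⇒ throughput preserved).
W₁ = 1/(μ₁−λ) = 1/(26.68−9.54) = 0.05834 hr
W₂ = 1/(μ₂−λ) = 1/(11.21−9.54) = 0.59880 hr
W_total = W₁ + W₂ = 0.05834 + 0.59880 = 0.65715 hr

Final: 0.65715 hr


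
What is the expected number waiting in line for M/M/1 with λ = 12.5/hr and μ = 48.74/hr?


ρ = 12.5/48.74 = 0.2565
Lq = ρ²/(1−ρ) = 0.06577/0.7435 = 0.08846

Final: 0.08846


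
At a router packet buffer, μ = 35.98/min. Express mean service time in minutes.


Mean service time = 1/μ = 1/35.98 minute = 0.02779 minute
In minutes: 0.02779 × 1 = 0.02779 min

Final: 0.02779 min


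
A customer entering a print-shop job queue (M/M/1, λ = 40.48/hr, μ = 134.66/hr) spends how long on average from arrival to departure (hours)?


W = 1/(μ−λ) = 1/(134.66 − 40.48) = 1/94.18 = 0.01062 hr

Final: 0.01062 hr


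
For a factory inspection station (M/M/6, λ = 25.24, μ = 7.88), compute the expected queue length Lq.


a = λ/μ = 3.2030; ρ = a/6 = 0.5338
P₀ = 0.039647
Lq = P₀·a^c·ρ / (c!·(1−ρ)²) = 0.039647·1079.88821·0.5338/(720·0.21730)
= 0.14608

Final: 0.14608


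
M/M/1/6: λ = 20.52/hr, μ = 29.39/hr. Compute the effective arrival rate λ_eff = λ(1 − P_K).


ρ = 0.6982; P_K = (1−ρ)ρ^6/(1−ρ^7) = 0.038038
λ_eff = λ(1 − P_K) = 20.52·(1 − 0.038038) = 20.52·0.961962 = 19.7395 /hr

Final: 19.7395 /hr


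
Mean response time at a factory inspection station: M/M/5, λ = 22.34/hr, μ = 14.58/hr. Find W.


a = 1.5322; ρ = 0.3064; P₀ = 0.215666
Lq = P₀·a^c·ρ/(c!(1−ρ)²) = 0.009670
Wq = Lq/λ = 0.009670/22.34 = 0.0004329 hr
W = Wq + 1/μ = 0.0004329 + 0.06859 = 0.06902 hr

Final: 0.06902 hr


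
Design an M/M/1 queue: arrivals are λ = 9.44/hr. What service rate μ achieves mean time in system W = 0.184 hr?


W = 1/(μ−λ) ⇒ μ − λ = 1/W = 1/0.184 = 5.4348
μ = λ + 1/W = 9.44 + 5.4348 = 14.8748 per hr

Final: 14.8748 /hr


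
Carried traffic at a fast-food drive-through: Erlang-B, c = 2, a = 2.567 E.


B(2,2.567) = 0.480161 (Erlang-B)
Carried load = a(1 − B) = 2.567·(1 − 0.480161) = 2.567·0.519839 = 1.3344 E

Final: 1.3344 Erlangs


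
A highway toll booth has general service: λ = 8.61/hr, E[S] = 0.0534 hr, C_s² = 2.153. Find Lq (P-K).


ρ = λ·E[S] = 8.61·0.0534 = 0.4598
Lq = ρ²(1+C_s²)/(2(1−ρ)) = 0.2114·(1+2.153)/(2·0.5402)
= 0.2114·3.1530/1.0805 = 0.61689

Final: 0.61689


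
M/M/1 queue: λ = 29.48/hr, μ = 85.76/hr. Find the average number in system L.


ρ = λ/μ = 29.48/85.76 = 0.3438
L = ρ/(1−ρ) = 0.3438/(1 − 0.3438) = 0.3438/0.6562 = 0.5238

Final: 0.5238


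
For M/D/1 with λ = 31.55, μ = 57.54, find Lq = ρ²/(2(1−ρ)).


ρ = 31.55/57.54 = 0.5483
M/D/1: Lq = ρ²/(2(1−ρ)) = 0.3006/(2·0.4517) = 0.33281

Final: 0.33281


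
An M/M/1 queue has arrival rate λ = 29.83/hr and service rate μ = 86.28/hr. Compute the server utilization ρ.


ρ = λ/μ = 29.83/86.28 = 0.3457

Final: 0.3457


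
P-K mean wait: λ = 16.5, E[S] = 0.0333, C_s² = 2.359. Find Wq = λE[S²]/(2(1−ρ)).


ρ = λ·E[S] = 16.5·0.0333 = 0.5495
E[S²] = E[S]²(1+C_s²) = 0.0333²·(1+2.359) = 0.003725
Wq = λ·E[S²]/(2(1−ρ)) = 16.5·0.003725/(2·0.4505) = 0.06820 hr

Final: 0.06820 hr


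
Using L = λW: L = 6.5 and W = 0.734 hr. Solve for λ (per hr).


λ = L/W = 6.5/0.734 = 8.8556 /hr

Final: 8.8556 /hr


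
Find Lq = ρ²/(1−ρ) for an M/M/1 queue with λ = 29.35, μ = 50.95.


ρ = 29.35/50.95 = 0.5761
Lq = ρ²/(1−ρ) = 0.3318/0.4239 = 0.7827

Final: 0.7827


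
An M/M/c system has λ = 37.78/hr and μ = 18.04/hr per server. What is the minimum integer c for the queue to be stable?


Stability requires cμ > λ ⇔ c > λ/μ.
λ/μ = 37.78/18.04 = 2.0942
Minimum integer c = ⌊2.0942⌋ + 1 = 3
Check: 3·18.04 = 54.12 > 37.78, while 2·18.04 = 36.08 ≤ 37.78

Final: 3 servers


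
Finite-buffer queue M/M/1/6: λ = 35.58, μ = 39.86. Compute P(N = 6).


ρ = λ/μ = 35.58/39.86 = 0.8926
P_K = (1−ρ)ρ^K/(1−ρ^(K+1)) = (0.1074·0.505839)/(1 − 0.451524)
= 0.054315/0.548476 = 0.099029

Final: 0.099029


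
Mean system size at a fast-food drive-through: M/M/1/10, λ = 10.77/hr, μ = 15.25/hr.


ρ = 10.77/15.25 = 0.7062
L = ρ[1 − (K+1)ρ^K + Kρ^(K+1)] / [(1−ρ)(1−ρ^(K+1))]
Numerator: 0.7062·(1 − 11·0.030864 + 10·0.021797) = 0.620398
Denominator: (0.2938)·(0.978203) = 0.287367
L = 0.620398/0.287367 = 2.1589

Final: 2.1589


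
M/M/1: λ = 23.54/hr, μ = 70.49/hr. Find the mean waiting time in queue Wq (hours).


ρ = 23.54/70.49 = 0.3339
Wq = ρ/(μ−λ) = 0.3339/(70.49 − 23.54) = 0.3339/46.95 = 0.007113 hr

Final: 0.007113 hr


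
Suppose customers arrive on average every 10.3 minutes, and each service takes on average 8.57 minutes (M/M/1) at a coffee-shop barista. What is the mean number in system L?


λ = 60/10.3 = 5.8252 /hr
μ = 60/8.57 = 7.0012 /hr
ρ = λ/μ = 5.8252/7.0012 = 0.8320
L = ρ/(1−ρ) = 0.8320/0.1680 = 4.9538

Final: 4.9538


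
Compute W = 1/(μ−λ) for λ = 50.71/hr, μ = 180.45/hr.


W = 1/(μ−λ) = 1/(180.45 − 50.71) = 1/129.74 = 0.007708 hr

Final: 0.007708 hr


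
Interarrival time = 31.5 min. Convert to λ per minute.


λ = 1/(interarrival time) in consistent units.
1 minute = 1 min, so λ = 1/31.5 = 0.03175 per minute

Final: 0.03175 /min


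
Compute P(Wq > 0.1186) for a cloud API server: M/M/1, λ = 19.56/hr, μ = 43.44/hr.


ρ = 19.56/43.44 = 0.4503
P(Wq > t) = ρ·e^{−(μ−λ)t} = 0.4503·e^{−2.8322}
= 0.4503·0.058885 = 0.026515

Final: 0.026515


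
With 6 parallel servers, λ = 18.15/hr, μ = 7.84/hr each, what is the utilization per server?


ρ = λ/(cμ) = 18.15/(6·7.84) = 18.15/47.04 = 0.3858

Final: 0.3858


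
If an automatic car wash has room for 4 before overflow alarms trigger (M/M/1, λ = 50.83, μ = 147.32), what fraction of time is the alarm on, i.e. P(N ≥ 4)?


ρ = 50.83/147.32 = 0.3450
P(N ≥ n) = ρ^n = 0.3450^4 = 0.014172

Final: 0.014172


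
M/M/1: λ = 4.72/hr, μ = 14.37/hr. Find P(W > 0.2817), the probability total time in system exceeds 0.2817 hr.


W ~ Exponential(μ−λ) for M/M/1.
μ − λ = 14.37 − 4.72 = 9.6500
P(W > t) = e^{−(μ−λ)t} = e^{−2.7184} = 0.065980

Final: 0.065980


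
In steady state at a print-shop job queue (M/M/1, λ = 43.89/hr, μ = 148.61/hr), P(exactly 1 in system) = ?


ρ = 43.89/148.61 = 0.2953
P_n = (1−ρ)·ρ^n = (1 − 0.2953)·0.2953^1 = 0.7047·0.295337 = 0.208113

Final: 0.208113


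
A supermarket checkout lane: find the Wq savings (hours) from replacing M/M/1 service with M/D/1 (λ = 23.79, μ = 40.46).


ρ = 23.79/40.46 = 0.5880
Wq(M/M/1) = ρ/(μ−λ) = 0.5880/16.67 = 0.03527 hr
Wq(M/D/1) = ρ/(2(μ−λ)) = 0.01764 hr
Savings = 0.03527 − 0.01764 = 0.01764 hr

Final: 0.01764 hr


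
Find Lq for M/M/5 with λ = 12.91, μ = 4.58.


a = λ/μ = 2.8188; ρ = a/5 = 0.5638
P₀ = 0.056967
Lq = P₀·a^c·ρ / (c!·(1−ρ)²) = 0.056967·177.95239·0.5638/(120·0.19031)
= 0.25025

Final: 0.25025


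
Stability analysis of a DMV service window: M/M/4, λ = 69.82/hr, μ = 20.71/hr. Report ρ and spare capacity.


Total capacity cμ = 4·20.71 = 82.84/hr
ρ = λ/(cμ) = 69.82/82.84 = 0.8428
Stable ⇔ ρ < 1: YES
Spare capacity = cμ − λ = 82.84 − 69.82 = 13.02/hr

Final: ρ = 0.8428; stable; margin = 13.02/hr


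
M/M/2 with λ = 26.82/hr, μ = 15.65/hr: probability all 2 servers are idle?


a = λ/μ = 26.82/15.65 = 1.7137; ρ = a/c = 0.8569
Σ_{k=0}^{1} a^k/k! (terms k=0..1) = 1.00000 + 1.71374 = 2.71374
Tail: a^2/(2!(1−ρ)) = 2.93690/(2·0.1431) = 10.25948
P₀ = 1/(2.71374 + 10.25948) = 1/12.97321 = 0.077082

Final: 0.077082


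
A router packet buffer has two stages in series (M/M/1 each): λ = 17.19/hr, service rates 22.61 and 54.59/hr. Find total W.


Each node sees arrival rate λ = 17.19/hr (tandem ⇒ throughput preserved).
W₁ = 1/(μ₁−λ) = 1/(22.61−17.19) = 0.18450 hr
W₂ = 1/(μ₂−λ) = 1/(54.59−17.19) = 0.02674 hr
W_total = W₁ + W₂ = 0.18450 + 0.02674 = 0.21124 hr

Final: 0.21124 hr


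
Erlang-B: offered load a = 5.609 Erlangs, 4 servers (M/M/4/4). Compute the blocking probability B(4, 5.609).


B(c,a) = (a^c/c!) / Σ_{k=0}^{c} a^k/k!
a^4/4! = 41.241126
Σ terms (k=0..4): 1.00000 + 5.60900 + 15.73044 + 29.41068 + 41.24113 = 92.991247
B = 41.241126/92.991247 = 0.443495

Final: 0.443495


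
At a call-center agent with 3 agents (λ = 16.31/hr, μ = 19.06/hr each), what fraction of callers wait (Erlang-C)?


a = λ/μ = 0.8557; ρ = a/3 = 0.2852
P₀ = 0.422305 (from M/M/c formula)
C(c,a) = [a^c/(c!(1−ρ))]·P₀ = [0.62660/(6·0.7148)]·0.422305
= 0.14611·0.422305 = 0.061703

Final: 0.061703


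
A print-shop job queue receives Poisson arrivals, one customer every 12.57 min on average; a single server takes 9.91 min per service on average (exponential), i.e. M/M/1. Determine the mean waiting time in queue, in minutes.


λ = 60/12.57 = 4.7733 /hr
μ = 60/9.91 = 6.0545 /hr
ρ = λ/μ = 4.7733/6.0545 = 0.7884
Wq = ρ/(μ−λ) = 0.7884/(6.0545−4.7733) = 0.61534 hr
In minutes: 0.61534·60 = 36.920 min

Final: 36.920 min


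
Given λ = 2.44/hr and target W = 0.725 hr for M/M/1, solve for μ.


W = 1/(μ−λ) ⇒ μ − λ = 1/W = 1/0.725 = 1.3793
μ = λ + 1/W = 2.44 + 1.3793 = 3.8193 per hr

Final: 3.8193 /hr


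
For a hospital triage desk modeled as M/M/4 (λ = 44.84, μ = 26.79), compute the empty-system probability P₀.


a = λ/μ = 44.84/26.79 = 1.6738; ρ = a/c = 0.4184
Σ_{k=0}^{3} a^k/k! (terms k=0..3) = 1.00000 + 1.67376 + 1.40073 + 0.78150 = 4.85599
Tail: a^4/(4!(1−ρ)) = 7.84823/(24·0.5816) = 0.56230
P₀ = 1/(4.85599 + 0.56230) = 1/5.41829 = 0.184560

Final: 0.184560


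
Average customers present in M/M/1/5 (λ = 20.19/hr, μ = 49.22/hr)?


ρ = 20.19/49.22 = 0.4102
L = ρ[1 − (K+1)ρ^K + Kρ^(K+1)] / [(1−ρ)(1−ρ^(K+1))]
Numerator: 0.4102·(1 − 6·0.011614 + 5·0.004764) = 0.391386
Denominator: (0.5898)·(0.995236) = 0.586991
L = 0.391386/0.586991 = 0.6668

Final: 0.6668


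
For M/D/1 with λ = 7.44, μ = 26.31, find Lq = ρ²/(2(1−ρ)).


ρ = 7.44/26.31 = 0.2828
M/D/1: Lq = ρ²/(2(1−ρ)) = 0.07997/(2·0.7172) = 0.05575

Final: 0.05575


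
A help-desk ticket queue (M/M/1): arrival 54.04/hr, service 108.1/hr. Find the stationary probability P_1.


ρ = 54.04/108.1 = 0.4999
P_n = (1−ρ)·ρ^n = (1 − 0.4999)·0.4999^1 = 0.5001·0.499907 = 0.250000

Final: 0.250000


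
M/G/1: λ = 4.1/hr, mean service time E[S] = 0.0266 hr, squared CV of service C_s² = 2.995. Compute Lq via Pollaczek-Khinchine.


ρ = λ·E[S] = 4.1·0.0266 = 0.1091
Lq = ρ²(1+C_s²)/(2(1−ρ)) = 0.01189·(1+2.995)/(2·0.8909)
= 0.01189·3.9950/1.7819 = 0.02667

Final: 0.02667


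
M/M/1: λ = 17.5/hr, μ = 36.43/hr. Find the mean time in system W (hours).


W = 1/(μ−λ) = 1/(36.43 − 17.5) = 1/18.93 = 0.05283 hr

Final: 0.05283 hr


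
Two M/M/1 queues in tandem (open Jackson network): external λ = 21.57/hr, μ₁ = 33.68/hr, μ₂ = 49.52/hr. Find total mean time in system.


Each node sees arrival rate λ = 21.57/hr (tandem ⇒ throughput preserved).
W₁ = 1/(μ₁−λ) = 1/(33.68−21.57) = 0.08258 hr
W₂ = 1/(μ₂−λ) = 1/(49.52−21.57) = 0.03578 hr
W_total = W₁ + W₂ = 0.08258 + 0.03578 = 0.11835 hr

Final: 0.11835 hr


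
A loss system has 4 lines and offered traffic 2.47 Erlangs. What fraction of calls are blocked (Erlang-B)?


B(c,a) = (a^c/c!) / Σ_{k=0}^{c} a^k/k!
a^4/4! = 1.550874
Σ terms (k=0..4): 1.00000 + 2.47000 + 3.05045 + 2.51154 + 1.55087 = 10.582861
B = 1.550874/10.582861 = 0.146546

Final: 0.146546


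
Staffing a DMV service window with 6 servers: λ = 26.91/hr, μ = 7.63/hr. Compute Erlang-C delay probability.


a = λ/μ = 3.5269; ρ = a/6 = 0.5878
P₀ = 0.028140 (from M/M/c formula)
C(c,a) = [a^c/(c!(1−ρ))]·P₀ = [1924.57553/(720·0.4122)]·0.028140
= 6.48495·0.028140 = 0.182484

Final: 0.182484


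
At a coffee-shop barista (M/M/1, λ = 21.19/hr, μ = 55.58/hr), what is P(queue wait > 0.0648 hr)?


ρ = 21.19/55.58 = 0.3813
P(Wq > t) = ρ·e^{−(μ−λ)t} = 0.3813·e^{−2.2285}
= 0.3813·0.107693 = 0.041058

Final: 0.041058


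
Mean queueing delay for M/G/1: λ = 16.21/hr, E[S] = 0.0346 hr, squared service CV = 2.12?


ρ = λ·E[S] = 16.21·0.0346 = 0.5609
E[S²] = E[S]²(1+C_s²) = 0.0346²·(1+2.12) = 0.003735
Wq = λ·E[S²]/(2(1−ρ)) = 16.21·0.003735/(2·0.4391) = 0.06894 hr

Final: 0.06894 hr


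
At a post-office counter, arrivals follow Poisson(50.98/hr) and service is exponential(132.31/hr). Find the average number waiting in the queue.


ρ = 50.98/132.31 = 0.3853
Lq = ρ²/(1−ρ) = 0.1485/0.6147 = 0.2415

Final: 0.2415


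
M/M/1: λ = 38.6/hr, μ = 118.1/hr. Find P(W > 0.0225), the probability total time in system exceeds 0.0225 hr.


W ~ Exponential(μ−λ) for M/M/1.
μ − λ = 118.1 − 38.6 = 79.5000
P(W > t) = e^{−(μ−λ)t} = e^{−1.7887} = 0.167169

Final: 0.167169


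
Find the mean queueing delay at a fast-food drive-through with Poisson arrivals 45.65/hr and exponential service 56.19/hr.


ρ = 45.65/56.19 = 0.8124
Wq = ρ/(μ−λ) = 0.8124/(56.19 − 45.65) = 0.8124/10.54 = 0.07708 hr

Final: 0.07708 hr


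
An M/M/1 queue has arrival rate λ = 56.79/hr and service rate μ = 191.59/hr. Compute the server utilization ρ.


ρ = λ/μ = 56.79/191.59 = 0.2964

Final: 0.2964


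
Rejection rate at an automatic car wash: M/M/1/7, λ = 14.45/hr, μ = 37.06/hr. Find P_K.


ρ = λ/μ = 14.45/37.06 = 0.3899
P_K = (1−ρ)ρ^K/(1−ρ^(K+1)) = (0.6101·0.001370)/(1 − 0.0005342)
= 0.0008359/0.999466 = 0.0008363

Final: 0.0008363


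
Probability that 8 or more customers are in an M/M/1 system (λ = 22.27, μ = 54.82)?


ρ = 22.27/54.82 = 0.4062
P(N ≥ n) = ρ^n = 0.4062^8 = 0.0007417

Final: 0.0007417


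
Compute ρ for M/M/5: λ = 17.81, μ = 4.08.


ρ = λ/(cμ) = 17.81/(5·4.08) = 17.81/20.40 = 0.8730

Final: 0.8730


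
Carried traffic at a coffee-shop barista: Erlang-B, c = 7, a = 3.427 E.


B(7,3.427) = 0.036661 (Erlang-B)
Carried load = a(1 − B) = 3.427·(1 − 0.036661) = 3.427·0.963339 = 3.3014 E

Final: 3.3014 Erlangs


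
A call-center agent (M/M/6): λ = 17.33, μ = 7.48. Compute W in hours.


a = 2.3168; ρ = 0.3861; P₀ = 0.098230
Lq = P₀·a^c·ρ/(c!(1−ρ)²) = 0.02162
Wq = Lq/λ = 0.02162/17.33 = 0.001248 hr
W = Wq + 1/μ = 0.001248 + 0.13369 = 0.13494 hr

Final: 0.13494 hr


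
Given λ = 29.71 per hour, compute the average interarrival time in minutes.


Mean interarrival time = 1/λ = 1/29.71 hour = 0.03366 hour
In minutes: 0.03366 × 60 = 2.0195 min

Final: 2.0195 min


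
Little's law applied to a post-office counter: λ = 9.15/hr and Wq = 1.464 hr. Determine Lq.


Lq = λWq = 9.15·1.464 = 13.3956

Final: 13.3956


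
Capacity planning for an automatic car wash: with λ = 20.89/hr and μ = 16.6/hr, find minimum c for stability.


Stability requires cμ > λ ⇔ c > λ/μ.
λ/μ = 20.89/16.6 = 1.2584
Minimum integer c = ⌊1.2584⌋ + 1 = 2
Check: 2·16.6 = 33.20 > 20.89, while 1·16.6 = 16.60 ≤ 20.89

Final: 2 servers


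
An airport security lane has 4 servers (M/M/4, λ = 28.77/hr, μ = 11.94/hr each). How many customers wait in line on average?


a = λ/μ = 2.4095; ρ = a/4 = 0.6024
P₀ = 0.082125
Lq = P₀·a^c·ρ / (c!·(1−ρ)²) = 0.082125·33.70871·0.6024/(24·0.15810)
= 0.43950

Final: 0.43950


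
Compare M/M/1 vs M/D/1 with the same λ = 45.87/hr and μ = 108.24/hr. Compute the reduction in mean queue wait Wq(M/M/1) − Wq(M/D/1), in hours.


ρ = 45.87/108.24 = 0.4238
Wq(M/M/1) = ρ/(μ−λ) = 0.4238/62.37 = 0.006795 hr
Wq(M/D/1) = ρ/(2(μ−λ)) = 0.003397 hr
Savings = 0.006795 − 0.003397 = 0.003397 hr

Final: 0.003397 hr


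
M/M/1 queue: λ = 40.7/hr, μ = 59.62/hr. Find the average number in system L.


ρ = λ/μ = 40.7/59.62 = 0.6827
L = ρ/(1−ρ) = 0.6827/(1 − 0.6827) = 0.6827/0.3173 = 2.1512

Final: 2.1512


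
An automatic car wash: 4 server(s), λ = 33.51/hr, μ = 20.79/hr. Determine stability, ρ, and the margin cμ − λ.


Total capacity cμ = 4·20.79 = 83.16/hr
ρ = λ/(cμ) = 33.51/83.16 = 0.4030
Stable ⇔ ρ < 1: YES
Spare capacity = cμ − λ = 83.16 − 33.51 = 49.65/hr

Final: ρ = 0.4030; stable; margin = 49.65/hr


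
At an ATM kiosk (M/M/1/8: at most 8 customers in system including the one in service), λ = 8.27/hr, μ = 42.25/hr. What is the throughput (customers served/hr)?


ρ = 0.1957; P_K = (1−ρ)ρ^8/(1−ρ^9) = 0.000001733
λ_eff = λ(1 − P_K) = 8.27·(1 − 0.000001733) = 8.27·0.999998 = 8.2700 /hr

Final: 8.2700 /hr


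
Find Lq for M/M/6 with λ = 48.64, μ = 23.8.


a = λ/μ = 2.0437; ρ = a/6 = 0.3406
P₀ = 0.129330
Lq = P₀·a^c·ρ / (c!·(1−ρ)²) = 0.129330·72.86176·0.3406/(720·0.43479)
= 0.01025

Final: 0.01025


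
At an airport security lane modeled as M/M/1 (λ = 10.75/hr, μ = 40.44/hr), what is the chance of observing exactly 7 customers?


ρ = 10.75/40.44 = 0.2658
P_n = (1−ρ)·ρ^n = (1 − 0.2658)·0.2658^7 = 0.7342·0.00009380 = 0.00006886

Final: 0.00006886


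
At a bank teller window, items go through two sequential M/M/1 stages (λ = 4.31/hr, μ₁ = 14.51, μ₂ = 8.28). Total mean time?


Each node sees arrival rate λ = 4.31/hr (tandem ⇒ throughput preserved).
W₁ = 1/(μ₁−λ) = 1/(14.51−4.31) = 0.09804 hr
W₂ = 1/(μ₂−λ) = 1/(8.28−4.31) = 0.25189 hr
W_total = W₁ + W₂ = 0.09804 + 0.25189 = 0.34993 hr

Final: 0.34993 hr


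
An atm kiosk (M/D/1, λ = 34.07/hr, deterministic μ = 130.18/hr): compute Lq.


ρ = 34.07/130.18 = 0.2617
M/D/1: Lq = ρ²/(2(1−ρ)) = 0.06849/(2·0.7383) = 0.04639

Final: 0.04639


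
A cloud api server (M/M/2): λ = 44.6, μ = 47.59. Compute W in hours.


a = 0.9372; ρ = 0.4686; P₀ = 0.361854
Lq = P₀·a^c·ρ/(c!(1−ρ)²) = 0.26367
Wq = Lq/λ = 0.26367/44.6 = 0.005912 hr
W = Wq + 1/μ = 0.005912 + 0.02101 = 0.02692 hr

Final: 0.02692 hr


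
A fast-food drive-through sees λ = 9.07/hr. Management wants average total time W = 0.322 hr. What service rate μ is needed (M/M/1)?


W = 1/(μ−λ) ⇒ μ − λ = 1/W = 1/0.322 = 3.1056
μ = λ + 1/W = 9.07 + 3.1056 = 12.1756 per hr

Final: 12.1756 /hr


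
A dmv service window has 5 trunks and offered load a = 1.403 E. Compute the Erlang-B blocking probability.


B(c,a) = (a^c/c!) / Σ_{k=0}^{c} a^k/k!
a^5/5! = 0.045301
Σ terms (k=0..5): 1.00000 + 1.40300 + 0.98420 + 0.46028 + 0.16144 + 0.04530 = 4.054228
B = 0.045301/4.054228 = 0.011174

Final: 0.011174


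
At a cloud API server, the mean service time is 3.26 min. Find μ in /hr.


μ = 1/(service time) in consistent units.
1 hour = 60 min, so μ = 60/3.26 = 18.4049 per hour

Final: 18.4049 /hr


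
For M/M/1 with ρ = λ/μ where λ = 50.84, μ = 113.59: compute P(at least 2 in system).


ρ = 50.84/113.59 = 0.4476
P(N ≥ n) = ρ^n = 0.4476^2 = 0.200323

Final: 0.200323


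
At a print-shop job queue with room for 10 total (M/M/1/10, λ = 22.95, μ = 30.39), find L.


ρ = 22.95/30.39 = 0.7552
L = ρ[1 − (K+1)ρ^K + Kρ^(K+1)] / [(1−ρ)(1−ρ^(K+1))]
Numerator: 0.7552·(1 − 11·0.060328 + 10·0.045559) = 0.598088
Denominator: (0.2448)·(0.954441) = 0.233664
L = 0.598088/0.233664 = 2.5596

Final: 2.5596


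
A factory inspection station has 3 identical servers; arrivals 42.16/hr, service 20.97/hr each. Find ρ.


ρ = λ/(cμ) = 42.16/(3·20.97) = 42.16/62.91 = 0.6702

Final: 0.6702


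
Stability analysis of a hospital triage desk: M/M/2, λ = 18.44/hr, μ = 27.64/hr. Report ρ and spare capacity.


Total capacity cμ = 2·27.64 = 55.28/hr
ρ = λ/(cμ) = 18.44/55.28 = 0.3336
Stable ⇔ ρ < 1: YES
Spare capacity = cμ − λ = 55.28 − 18.44 = 36.84/hr

Final: ρ = 0.3336; stable; margin = 36.84/hr


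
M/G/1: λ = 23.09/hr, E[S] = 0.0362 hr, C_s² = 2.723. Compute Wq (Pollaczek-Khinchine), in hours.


ρ = λ·E[S] = 23.09·0.0362 = 0.8359
E[S²] = E[S]²(1+C_s²) = 0.0362²·(1+2.723) = 0.004879
Wq = λ·E[S²]/(2(1−ρ)) = 23.09·0.004879/(2·0.1641) = 0.34315 hr

Final: 0.34315 hr


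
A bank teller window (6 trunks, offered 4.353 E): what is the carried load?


B(6,4.353) = 0.143152 (Erlang-B)
Carried load = a(1 − B) = 4.353·(1 − 0.143152) = 4.353·0.856848 = 3.7299 E

Final: 3.7299 Erlangs


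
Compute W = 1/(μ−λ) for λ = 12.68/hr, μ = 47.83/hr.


W = 1/(μ−λ) = 1/(47.83 − 12.68) = 1/35.15 = 0.02845 hr

Final: 0.02845 hr


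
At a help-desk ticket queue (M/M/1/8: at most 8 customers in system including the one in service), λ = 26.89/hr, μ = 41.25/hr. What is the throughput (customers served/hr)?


ρ = 0.6519; P_K = (1−ρ)ρ^8/(1−ρ^9) = 0.011598
λ_eff = λ(1 − P_K) = 26.89·(1 − 0.011598) = 26.89·0.988402 = 26.5781 /hr

Final: 26.5781 /hr


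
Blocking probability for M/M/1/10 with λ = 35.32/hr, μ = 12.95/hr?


ρ = λ/μ = 35.32/12.95 = 2.7274
P_K = (1−ρ)ρ^K/(1−ρ^(K+1)) = (-1.7274·22777.668334)/(1 − 62124.111625)
= -39346.443291/-62123.111625 = 0.633362

Final: 0.633362


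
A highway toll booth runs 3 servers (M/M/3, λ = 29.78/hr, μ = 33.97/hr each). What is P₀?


a = λ/μ = 29.78/33.97 = 0.8767; ρ = a/c = 0.2922
Σ_{k=0}^{2} a^k/k! (terms k=0..2) = 1.00000 + 0.87666 + 0.38426 = 2.26092
Tail: a^3/(3!(1−ρ)) = 0.67373/(6·0.7078) = 0.15865
P₀ = 1/(2.26092 + 0.15865) = 1/2.41957 = 0.413297

Final: 0.413297


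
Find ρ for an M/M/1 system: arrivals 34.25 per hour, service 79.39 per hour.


ρ = λ/μ = 34.25/79.39 = 0.4314

Final: 0.4314


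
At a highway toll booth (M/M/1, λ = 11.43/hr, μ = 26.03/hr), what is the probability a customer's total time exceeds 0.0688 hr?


W ~ Exponential(μ−λ) for M/M/1.
μ − λ = 26.03 − 11.43 = 14.6000
P(W > t) = e^{−(μ−λ)t} = e^{−1.0045} = 0.366235

Final: 0.366235


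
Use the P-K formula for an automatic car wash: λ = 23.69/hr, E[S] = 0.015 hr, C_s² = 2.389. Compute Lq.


ρ = λ·E[S] = 23.69·0.015 = 0.3553
Lq = ρ²(1+C_s²)/(2(1−ρ)) = 0.1263·(1+2.389)/(2·0.6446)
= 0.1263·3.3890/1.2893 = 0.33192

Final: 0.33192


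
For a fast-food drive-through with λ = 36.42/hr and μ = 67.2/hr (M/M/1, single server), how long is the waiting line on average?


ρ = 36.42/67.2 = 0.5420
Lq = ρ²/(1−ρ) = 0.2937/0.4580 = 0.6413

Final: 0.6413


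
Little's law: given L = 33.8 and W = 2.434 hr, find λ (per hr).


λ = L/W = 33.8/2.434 = 13.8866 /hr

Final: 13.8866 /hr


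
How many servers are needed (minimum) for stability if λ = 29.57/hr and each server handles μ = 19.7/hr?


Stability requires cμ > λ ⇔ c > λ/μ.
λ/μ = 29.57/19.7 = 1.5010
Minimum integer c = ⌊1.5010⌋ + 1 = 2
Check: 2·19.7 = 39.40 > 29.57, while 1·19.7 = 19.70 ≤ 29.57

Final: 2 servers


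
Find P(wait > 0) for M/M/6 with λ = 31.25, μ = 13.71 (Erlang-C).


a = λ/μ = 2.2794; ρ = a/6 = 0.3799
P₀ = 0.102016 (from M/M/c formula)
C(c,a) = [a^c/(c!(1−ρ))]·P₀ = [140.24113/(720·0.6201)]·0.102016
= 0.31411·0.102016 = 0.032044

Final: 0.032044


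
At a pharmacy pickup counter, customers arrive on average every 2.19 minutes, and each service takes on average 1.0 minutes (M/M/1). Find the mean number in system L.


λ = 60/2.19 = 27.3973 /hr
μ = 60/1.0 = 60.0000 /hr
ρ = λ/μ = 27.3973/60.0000 = 0.4566
L = ρ/(1−ρ) = 0.4566/0.5434 = 0.8403

Final: 0.8403


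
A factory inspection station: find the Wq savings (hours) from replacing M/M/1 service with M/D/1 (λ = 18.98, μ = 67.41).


ρ = 18.98/67.41 = 0.2816
Wq(M/M/1) = ρ/(μ−λ) = 0.2816/48.43 = 0.005814 hr
Wq(M/D/1) = ρ/(2(μ−λ)) = 0.002907 hr
Savings = 0.005814 − 0.002907 = 0.002907 hr

Final: 0.002907 hr


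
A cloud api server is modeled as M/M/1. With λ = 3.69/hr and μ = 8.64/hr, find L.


ρ = λ/μ = 3.69/8.64 = 0.4271
L = ρ/(1−ρ) = 0.4271/(1 − 0.4271) = 0.4271/0.5729 = 0.7455

Final: 0.7455


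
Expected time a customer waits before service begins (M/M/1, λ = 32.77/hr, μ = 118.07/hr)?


ρ = 32.77/118.07 = 0.2775
Wq = ρ/(μ−λ) = 0.2775/(118.07 − 32.77) = 0.2775/85.30 = 0.003254 hr

Final: 0.003254 hr


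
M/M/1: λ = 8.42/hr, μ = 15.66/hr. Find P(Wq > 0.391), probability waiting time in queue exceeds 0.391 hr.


ρ = 8.42/15.66 = 0.5377
P(Wq > t) = ρ·e^{−(μ−λ)t} = 0.5377·e^{−2.8308}
= 0.5377·0.058963 = 0.031703

Final: 0.031703


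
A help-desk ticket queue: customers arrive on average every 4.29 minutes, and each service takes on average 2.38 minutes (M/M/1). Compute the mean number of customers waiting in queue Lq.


λ = 60/4.29 = 13.9860 /hr
μ = 60/2.38 = 25.2101 /hr
ρ = λ/μ = 13.9860/25.2101 = 0.5548
Lq = ρ²/(1−ρ) = 0.3078/0.4452 = 0.6913

Final: 0.6913


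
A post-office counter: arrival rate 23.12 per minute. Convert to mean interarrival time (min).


Mean interarrival time = 1/λ = 1/23.12 minute = 0.04325 minute
In minutes: 0.04325 × 1 = 0.04325 min

Final: 0.04325 min


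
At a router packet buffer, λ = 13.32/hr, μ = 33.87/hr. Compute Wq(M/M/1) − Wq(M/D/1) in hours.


ρ = 13.32/33.87 = 0.3933
Wq(M/M/1) = ρ/(μ−λ) = 0.3933/20.55 = 0.01914 hr
Wq(M/D/1) = ρ/(2(μ−λ)) = 0.009569 hr
Savings = 0.01914 − 0.009569 = 0.009569 hr

Final: 0.009569 hr


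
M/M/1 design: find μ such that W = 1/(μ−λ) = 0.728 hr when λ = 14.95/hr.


W = 1/(μ−λ) ⇒ μ − λ = 1/W = 1/0.728 = 1.3736
μ = λ + 1/W = 14.95 + 1.3736 = 16.3236 per hr

Final: 16.3236 /hr


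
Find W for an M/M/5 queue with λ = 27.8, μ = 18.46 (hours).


a = 1.5060; ρ = 0.3012; P₀ = 0.221444
Lq = P₀·a^c·ρ/(c!(1−ρ)²) = 0.008816
Wq = Lq/λ = 0.008816/27.8 = 0.0003171 hr
W = Wq + 1/μ = 0.0003171 + 0.05417 = 0.05449 hr

Final: 0.05449 hr


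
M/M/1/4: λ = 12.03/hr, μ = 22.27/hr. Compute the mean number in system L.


ρ = 12.03/22.27 = 0.5402
L = ρ[1 − (K+1)ρ^K + Kρ^(K+1)] / [(1−ρ)(1−ρ^(K+1))]
Numerator: 0.5402·(1 − 5·0.085149 + 4·0.045997) = 0.409593
Denominator: (0.4598)·(0.954003) = 0.438662
L = 0.409593/0.438662 = 0.9337

Final: 0.9337


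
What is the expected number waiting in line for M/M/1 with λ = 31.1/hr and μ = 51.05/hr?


ρ = 31.1/51.05 = 0.6092
Lq = ρ²/(1−ρ) = 0.3711/0.3908 = 0.9497

Final: 0.9497


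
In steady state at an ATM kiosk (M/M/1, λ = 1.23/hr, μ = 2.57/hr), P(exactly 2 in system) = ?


ρ = 1.23/2.57 = 0.4786
P_n = (1−ρ)·ρ^n = (1 − 0.4786)·0.4786^2 = 0.5214·0.229057 = 0.119431

Final: 0.119431


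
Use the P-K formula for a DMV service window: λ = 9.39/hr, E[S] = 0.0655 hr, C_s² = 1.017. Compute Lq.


ρ = λ·E[S] = 9.39·0.0655 = 0.6150
Lq = ρ²(1+C_s²)/(2(1−ρ)) = 0.3783·(1+1.017)/(2·0.3850)
= 0.3783·2.0170/0.7699 = 0.99101

Final: 0.99101


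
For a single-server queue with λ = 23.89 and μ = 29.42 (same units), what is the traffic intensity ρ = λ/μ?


ρ = λ/μ = 23.89/29.42 = 0.8120

Final: 0.8120


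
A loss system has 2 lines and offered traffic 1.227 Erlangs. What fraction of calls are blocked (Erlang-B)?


B(c,a) = (a^c/c!) / Σ_{k=0}^{c} a^k/k!
a^2/2! = 0.752765
Σ terms (k=0..2): 1.00000 + 1.22700 + 0.75276 = 2.979764
B = 0.752765/2.979764 = 0.252626

Final: 0.252626


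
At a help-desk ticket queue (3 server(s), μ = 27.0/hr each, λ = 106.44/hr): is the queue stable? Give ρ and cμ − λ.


Total capacity cμ = 3·27.0 = 81.00/hr
ρ = λ/(cμ) = 106.44/81.00 = 1.3141
Stable ⇔ ρ < 1: NO
Spare capacity = cμ − λ = 81.00 − 106.44 = -25.44/hr

Final: ρ = 1.3141; unstable; margin = -25.44/hr


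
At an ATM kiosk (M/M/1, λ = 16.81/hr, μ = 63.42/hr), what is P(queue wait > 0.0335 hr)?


ρ = 16.81/63.42 = 0.2651
P(Wq > t) = ρ·e^{−(μ−λ)t} = 0.2651·e^{−1.5614}
= 0.2651·0.209835 = 0.055618

Final: 0.055618


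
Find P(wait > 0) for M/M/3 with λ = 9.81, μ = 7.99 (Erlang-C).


a = λ/μ = 1.2278; ρ = a/3 = 0.4093
P₀ = 0.285413 (from M/M/c formula)
C(c,a) = [a^c/(c!(1−ρ))]·P₀ = [1.85083/(6·0.5907)]·0.285413
= 0.52218·0.285413 = 0.149037

Final: 0.149037


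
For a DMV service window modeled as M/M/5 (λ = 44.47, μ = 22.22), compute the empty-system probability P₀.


a = λ/μ = 44.47/22.22 = 2.0014; ρ = a/c = 0.4003
Σ_{k=0}^{4} a^k/k! (terms k=0..4) = 1.00000 + 2.00135 + 2.00270 + 1.33604 + 0.66847 = 7.00856
Tail: a^5/(5!(1−ρ)) = 32.10816/(120·0.5997) = 0.44615
P₀ = 1/(7.00856 + 0.44615) = 1/7.45470 = 0.134144

Final: 0.134144


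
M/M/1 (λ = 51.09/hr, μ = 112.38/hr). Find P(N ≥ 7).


ρ = 51.09/112.38 = 0.4546
P(N ≥ n) = ρ^n = 0.4546^7 = 0.004014

Final: 0.004014


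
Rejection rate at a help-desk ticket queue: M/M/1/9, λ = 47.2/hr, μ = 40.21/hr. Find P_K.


ρ = λ/μ = 47.2/40.21 = 1.1738
P_K = (1−ρ)ρ^K/(1−ρ^(K+1)) = (-0.1738·4.231276)/(1 − 4.966830)
= -0.735554/-3.966830 = 0.185426

Final: 0.185426


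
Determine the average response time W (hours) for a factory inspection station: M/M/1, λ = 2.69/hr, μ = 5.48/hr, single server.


W = 1/(μ−λ) = 1/(5.48 − 2.69) = 1/2.79 = 0.3584 hr

Final: 0.3584 hr


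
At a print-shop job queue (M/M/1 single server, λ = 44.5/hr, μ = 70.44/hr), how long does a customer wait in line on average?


ρ = 44.5/70.44 = 0.6317
Wq = ρ/(μ−λ) = 0.6317/(70.44 − 44.5) = 0.6317/25.94 = 0.02435 hr

Final: 0.02435 hr


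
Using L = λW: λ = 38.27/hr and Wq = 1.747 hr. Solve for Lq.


Lq = λWq = 38.27·1.747 = 66.8577

Final: 66.8577


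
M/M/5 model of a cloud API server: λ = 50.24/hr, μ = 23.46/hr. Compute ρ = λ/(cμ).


ρ = λ/(cμ) = 50.24/(5·23.46) = 50.24/117.30 = 0.4283

Final: 0.4283


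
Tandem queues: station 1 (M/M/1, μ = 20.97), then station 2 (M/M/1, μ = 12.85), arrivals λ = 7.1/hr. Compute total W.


Each node sees arrival rate λ = 7.1/hr (tandem ⇒ throughput preserved).
W₁ = 1/(μ₁−λ) = 1/(20.97−7.1) = 0.07210 hr
W₂ = 1/(μ₂−λ) = 1/(12.85−7.1) = 0.17391 hr
W_total = W₁ + W₂ = 0.07210 + 0.17391 = 0.24601 hr

Final: 0.24601 hr


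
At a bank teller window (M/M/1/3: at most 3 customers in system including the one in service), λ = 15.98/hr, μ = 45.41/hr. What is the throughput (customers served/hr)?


ρ = 0.3519; P_K = (1−ρ)ρ^3/(1−ρ^4) = 0.028683
λ_eff = λ(1 − P_K) = 15.98·(1 − 0.028683) = 15.98·0.971317 = 15.5216 /hr

Final: 15.5216 /hr


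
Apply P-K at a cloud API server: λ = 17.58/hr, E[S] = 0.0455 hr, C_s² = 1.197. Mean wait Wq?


ρ = λ·E[S] = 17.58·0.0455 = 0.7999
E[S²] = E[S]²(1+C_s²) = 0.0455²·(1+1.197) = 0.004548
Wq = λ·E[S²]/(2(1−ρ)) = 17.58·0.004548/(2·0.2001) = 0.19979 hr

Final: 0.19979 hr


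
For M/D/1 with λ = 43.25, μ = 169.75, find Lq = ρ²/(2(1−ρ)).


ρ = 43.25/169.75 = 0.2548
M/D/1: Lq = ρ²/(2(1−ρ)) = 0.06492/(2·0.7452) = 0.04356

Final: 0.04356


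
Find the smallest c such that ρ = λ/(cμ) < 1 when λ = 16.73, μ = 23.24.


Stability requires cμ > λ ⇔ c > λ/μ.
λ/μ = 16.73/23.24 = 0.7199
Minimum integer c = ⌊0.7199⌋ + 1 = 1
Check: 1·23.24 = 23.24 > 16.73, while 0·23.24 = 0.00 ≤ 16.73

Final: 1 servers


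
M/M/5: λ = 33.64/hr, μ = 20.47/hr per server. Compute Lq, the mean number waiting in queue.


a = λ/μ = 1.6434; ρ = a/5 = 0.3287
P₀ = 0.192822
Lq = P₀·a^c·ρ / (c!·(1−ρ)²) = 0.192822·11.98645·0.3287/(120·0.45068)
= 0.01405

Final: 0.01405


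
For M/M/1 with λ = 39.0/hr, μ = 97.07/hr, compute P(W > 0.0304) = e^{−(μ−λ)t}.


W ~ Exponential(μ−λ) for M/M/1.
μ − λ = 97.07 − 39.0 = 58.0700
P(W > t) = e^{−(μ−λ)t} = e^{−1.7653} = 0.171131

Final: 0.171131


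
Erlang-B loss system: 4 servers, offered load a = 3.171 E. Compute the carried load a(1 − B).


B(4,3.171) = 0.224976 (Erlang-B)
Carried load = a(1 − B) = 3.171·(1 − 0.224976) = 3.171·0.775024 = 2.4576 E

Final: 2.4576 Erlangs


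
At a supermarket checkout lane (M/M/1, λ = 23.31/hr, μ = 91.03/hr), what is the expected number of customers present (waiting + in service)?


ρ = λ/μ = 23.31/91.03 = 0.2561
L = ρ/(1−ρ) = 0.2561/(1 − 0.2561) = 0.2561/0.7439 = 0.3442

Final: 0.3442


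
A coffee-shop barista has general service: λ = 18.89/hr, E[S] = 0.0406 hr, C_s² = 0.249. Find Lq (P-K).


ρ = λ·E[S] = 18.89·0.0406 = 0.7669
Lq = ρ²(1+C_s²)/(2(1−ρ)) = 0.5882·(1+0.249)/(2·0.2331)
= 0.5882·1.2490/0.4661 = 1.57605

Final: 1.57605


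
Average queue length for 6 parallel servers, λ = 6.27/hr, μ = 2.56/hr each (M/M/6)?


a = λ/μ = 2.4492; ρ = a/6 = 0.4082
P₀ = 0.085928
Lq = P₀·a^c·ρ / (c!·(1−ρ)²) = 0.085928·215.85666·0.4082/(720·0.35022)
= 0.03003

Final: 0.03003


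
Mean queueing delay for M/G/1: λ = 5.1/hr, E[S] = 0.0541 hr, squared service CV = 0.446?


ρ = λ·E[S] = 5.1·0.0541 = 0.2759
E[S²] = E[S]²(1+C_s²) = 0.0541²·(1+0.446) = 0.004232
Wq = λ·E[S²]/(2(1−ρ)) = 5.1·0.004232/(2·0.7241) = 0.01490 hr

Final: 0.01490 hr


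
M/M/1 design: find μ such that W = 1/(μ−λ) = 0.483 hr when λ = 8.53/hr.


W = 1/(μ−λ) ⇒ μ − λ = 1/W = 1/0.483 = 2.0704
μ = λ + 1/W = 8.53 + 2.0704 = 10.6004 per hr

Final: 10.6004 /hr


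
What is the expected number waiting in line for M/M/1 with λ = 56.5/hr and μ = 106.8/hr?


ρ = 56.5/106.8 = 0.5290
Lq = ρ²/(1−ρ) = 0.2799/0.4710 = 0.5942

Final: 0.5942


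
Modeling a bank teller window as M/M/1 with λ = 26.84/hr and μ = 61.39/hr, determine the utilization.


ρ = λ/μ = 26.84/61.39 = 0.4372

Final: 0.4372


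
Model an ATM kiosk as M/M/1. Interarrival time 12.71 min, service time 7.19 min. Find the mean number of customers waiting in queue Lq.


λ = 60/12.71 = 4.7207 /hr
μ = 60/7.19 = 8.3449 /hr
ρ = λ/μ = 4.7207/8.3449 = 0.5657
Lq = ρ²/(1−ρ) = 0.3200/0.4343 = 0.7368

Final: 0.7368


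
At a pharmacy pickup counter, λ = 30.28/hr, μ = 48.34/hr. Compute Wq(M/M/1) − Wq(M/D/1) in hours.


ρ = 30.28/48.34 = 0.6264
Wq(M/M/1) = ρ/(μ−λ) = 0.6264/18.06 = 0.03468 hr
Wq(M/D/1) = ρ/(2(μ−λ)) = 0.01734 hr
Savings = 0.03468 − 0.01734 = 0.01734 hr

Final: 0.01734 hr


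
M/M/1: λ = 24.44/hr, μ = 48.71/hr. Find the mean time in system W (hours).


W = 1/(μ−λ) = 1/(48.71 − 24.44) = 1/24.27 = 0.04120 hr

Final: 0.04120 hr


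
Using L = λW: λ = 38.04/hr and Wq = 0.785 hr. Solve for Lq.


Lq = λWq = 38.04·0.785 = 29.8614

Final: 29.8614


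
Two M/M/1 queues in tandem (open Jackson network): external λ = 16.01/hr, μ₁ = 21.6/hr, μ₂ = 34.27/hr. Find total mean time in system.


Each node sees arrival rate λ = 16.01/hr (tandem ⇒ throughput preserved).
W₁ = 1/(μ₁−λ) = 1/(21.6−16.01) = 0.17889 hr
W₂ = 1/(μ₂−λ) = 1/(34.27−16.01) = 0.05476 hr
W_total = W₁ + W₂ = 0.17889 + 0.05476 = 0.23366 hr

Final: 0.23366 hr


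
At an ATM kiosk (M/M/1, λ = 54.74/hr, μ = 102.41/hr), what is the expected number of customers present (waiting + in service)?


ρ = λ/μ = 54.74/102.41 = 0.5345
L = ρ/(1−ρ) = 0.5345/(1 − 0.5345) = 0.5345/0.4655 = 1.1483

Final: 1.1483


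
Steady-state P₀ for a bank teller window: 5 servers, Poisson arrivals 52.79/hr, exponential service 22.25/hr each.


a = λ/μ = 52.79/22.25 = 2.3726; ρ = a/c = 0.4745
Σ_{k=0}^{4} a^k/k! (terms k=0..4) = 1.00000 + 2.37258 + 2.81458 + 2.22594 + 1.32031 = 9.73341
Tail: a^5/(5!(1−ρ)) = 75.18102/(120·0.5255) = 1.19225
P₀ = 1/(9.73341 + 1.19225) = 1/10.92566 = 0.091528

Final: 0.091528


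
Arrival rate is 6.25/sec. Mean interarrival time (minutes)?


Mean interarrival time = 1/λ = 1/6.25 second = 0.16000 second
In minutes: 0.16000 × 0.0166667 = 0.002667 min

Final: 0.002667 min
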